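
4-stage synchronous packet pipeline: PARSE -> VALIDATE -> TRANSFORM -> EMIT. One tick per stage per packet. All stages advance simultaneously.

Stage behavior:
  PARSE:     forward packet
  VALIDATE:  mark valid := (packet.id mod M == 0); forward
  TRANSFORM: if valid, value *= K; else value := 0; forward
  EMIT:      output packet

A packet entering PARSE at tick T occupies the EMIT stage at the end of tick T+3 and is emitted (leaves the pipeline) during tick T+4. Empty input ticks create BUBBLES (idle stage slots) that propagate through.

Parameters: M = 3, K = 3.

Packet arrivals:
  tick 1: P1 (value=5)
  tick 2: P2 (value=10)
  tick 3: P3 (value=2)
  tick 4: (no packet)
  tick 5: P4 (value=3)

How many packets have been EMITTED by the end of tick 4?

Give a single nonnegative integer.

Tick 1: [PARSE:P1(v=5,ok=F), VALIDATE:-, TRANSFORM:-, EMIT:-] out:-; in:P1
Tick 2: [PARSE:P2(v=10,ok=F), VALIDATE:P1(v=5,ok=F), TRANSFORM:-, EMIT:-] out:-; in:P2
Tick 3: [PARSE:P3(v=2,ok=F), VALIDATE:P2(v=10,ok=F), TRANSFORM:P1(v=0,ok=F), EMIT:-] out:-; in:P3
Tick 4: [PARSE:-, VALIDATE:P3(v=2,ok=T), TRANSFORM:P2(v=0,ok=F), EMIT:P1(v=0,ok=F)] out:-; in:-
Emitted by tick 4: []

Answer: 0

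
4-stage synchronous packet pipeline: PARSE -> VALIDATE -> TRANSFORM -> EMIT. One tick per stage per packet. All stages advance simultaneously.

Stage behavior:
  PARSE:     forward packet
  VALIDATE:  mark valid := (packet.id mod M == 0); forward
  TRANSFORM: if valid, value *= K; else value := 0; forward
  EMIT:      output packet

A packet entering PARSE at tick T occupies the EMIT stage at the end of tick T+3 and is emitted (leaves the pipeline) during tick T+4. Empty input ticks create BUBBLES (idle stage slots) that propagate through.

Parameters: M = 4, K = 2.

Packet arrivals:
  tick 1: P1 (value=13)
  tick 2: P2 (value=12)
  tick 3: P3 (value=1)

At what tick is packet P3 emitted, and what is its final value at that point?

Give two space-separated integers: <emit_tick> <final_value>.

Answer: 7 0

Derivation:
Tick 1: [PARSE:P1(v=13,ok=F), VALIDATE:-, TRANSFORM:-, EMIT:-] out:-; in:P1
Tick 2: [PARSE:P2(v=12,ok=F), VALIDATE:P1(v=13,ok=F), TRANSFORM:-, EMIT:-] out:-; in:P2
Tick 3: [PARSE:P3(v=1,ok=F), VALIDATE:P2(v=12,ok=F), TRANSFORM:P1(v=0,ok=F), EMIT:-] out:-; in:P3
Tick 4: [PARSE:-, VALIDATE:P3(v=1,ok=F), TRANSFORM:P2(v=0,ok=F), EMIT:P1(v=0,ok=F)] out:-; in:-
Tick 5: [PARSE:-, VALIDATE:-, TRANSFORM:P3(v=0,ok=F), EMIT:P2(v=0,ok=F)] out:P1(v=0); in:-
Tick 6: [PARSE:-, VALIDATE:-, TRANSFORM:-, EMIT:P3(v=0,ok=F)] out:P2(v=0); in:-
Tick 7: [PARSE:-, VALIDATE:-, TRANSFORM:-, EMIT:-] out:P3(v=0); in:-
P3: arrives tick 3, valid=False (id=3, id%4=3), emit tick 7, final value 0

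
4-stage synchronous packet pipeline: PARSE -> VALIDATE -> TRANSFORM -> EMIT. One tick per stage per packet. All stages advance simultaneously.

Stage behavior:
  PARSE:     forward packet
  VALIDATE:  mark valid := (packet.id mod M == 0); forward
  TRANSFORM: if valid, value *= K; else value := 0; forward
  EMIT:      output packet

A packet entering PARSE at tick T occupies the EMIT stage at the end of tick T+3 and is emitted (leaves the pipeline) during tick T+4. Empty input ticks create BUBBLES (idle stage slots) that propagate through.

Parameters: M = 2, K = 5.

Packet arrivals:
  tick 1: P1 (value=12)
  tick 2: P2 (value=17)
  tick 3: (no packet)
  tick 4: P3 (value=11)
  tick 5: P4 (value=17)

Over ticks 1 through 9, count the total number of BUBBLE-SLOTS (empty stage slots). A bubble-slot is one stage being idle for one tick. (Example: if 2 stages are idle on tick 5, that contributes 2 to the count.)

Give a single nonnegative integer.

Answer: 20

Derivation:
Tick 1: [PARSE:P1(v=12,ok=F), VALIDATE:-, TRANSFORM:-, EMIT:-] out:-; bubbles=3
Tick 2: [PARSE:P2(v=17,ok=F), VALIDATE:P1(v=12,ok=F), TRANSFORM:-, EMIT:-] out:-; bubbles=2
Tick 3: [PARSE:-, VALIDATE:P2(v=17,ok=T), TRANSFORM:P1(v=0,ok=F), EMIT:-] out:-; bubbles=2
Tick 4: [PARSE:P3(v=11,ok=F), VALIDATE:-, TRANSFORM:P2(v=85,ok=T), EMIT:P1(v=0,ok=F)] out:-; bubbles=1
Tick 5: [PARSE:P4(v=17,ok=F), VALIDATE:P3(v=11,ok=F), TRANSFORM:-, EMIT:P2(v=85,ok=T)] out:P1(v=0); bubbles=1
Tick 6: [PARSE:-, VALIDATE:P4(v=17,ok=T), TRANSFORM:P3(v=0,ok=F), EMIT:-] out:P2(v=85); bubbles=2
Tick 7: [PARSE:-, VALIDATE:-, TRANSFORM:P4(v=85,ok=T), EMIT:P3(v=0,ok=F)] out:-; bubbles=2
Tick 8: [PARSE:-, VALIDATE:-, TRANSFORM:-, EMIT:P4(v=85,ok=T)] out:P3(v=0); bubbles=3
Tick 9: [PARSE:-, VALIDATE:-, TRANSFORM:-, EMIT:-] out:P4(v=85); bubbles=4
Total bubble-slots: 20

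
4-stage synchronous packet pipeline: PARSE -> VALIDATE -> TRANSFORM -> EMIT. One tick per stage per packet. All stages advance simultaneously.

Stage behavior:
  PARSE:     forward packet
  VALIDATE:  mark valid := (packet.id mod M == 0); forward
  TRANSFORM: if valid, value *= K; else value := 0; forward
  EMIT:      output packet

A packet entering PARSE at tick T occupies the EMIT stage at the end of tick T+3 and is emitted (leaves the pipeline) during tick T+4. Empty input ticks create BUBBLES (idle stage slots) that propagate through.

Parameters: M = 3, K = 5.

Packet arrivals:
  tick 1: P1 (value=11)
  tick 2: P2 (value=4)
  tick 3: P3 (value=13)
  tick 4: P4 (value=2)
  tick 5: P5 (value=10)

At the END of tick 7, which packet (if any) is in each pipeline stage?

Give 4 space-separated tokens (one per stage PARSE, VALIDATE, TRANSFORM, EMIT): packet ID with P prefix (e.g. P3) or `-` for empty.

Answer: - - P5 P4

Derivation:
Tick 1: [PARSE:P1(v=11,ok=F), VALIDATE:-, TRANSFORM:-, EMIT:-] out:-; in:P1
Tick 2: [PARSE:P2(v=4,ok=F), VALIDATE:P1(v=11,ok=F), TRANSFORM:-, EMIT:-] out:-; in:P2
Tick 3: [PARSE:P3(v=13,ok=F), VALIDATE:P2(v=4,ok=F), TRANSFORM:P1(v=0,ok=F), EMIT:-] out:-; in:P3
Tick 4: [PARSE:P4(v=2,ok=F), VALIDATE:P3(v=13,ok=T), TRANSFORM:P2(v=0,ok=F), EMIT:P1(v=0,ok=F)] out:-; in:P4
Tick 5: [PARSE:P5(v=10,ok=F), VALIDATE:P4(v=2,ok=F), TRANSFORM:P3(v=65,ok=T), EMIT:P2(v=0,ok=F)] out:P1(v=0); in:P5
Tick 6: [PARSE:-, VALIDATE:P5(v=10,ok=F), TRANSFORM:P4(v=0,ok=F), EMIT:P3(v=65,ok=T)] out:P2(v=0); in:-
Tick 7: [PARSE:-, VALIDATE:-, TRANSFORM:P5(v=0,ok=F), EMIT:P4(v=0,ok=F)] out:P3(v=65); in:-
At end of tick 7: ['-', '-', 'P5', 'P4']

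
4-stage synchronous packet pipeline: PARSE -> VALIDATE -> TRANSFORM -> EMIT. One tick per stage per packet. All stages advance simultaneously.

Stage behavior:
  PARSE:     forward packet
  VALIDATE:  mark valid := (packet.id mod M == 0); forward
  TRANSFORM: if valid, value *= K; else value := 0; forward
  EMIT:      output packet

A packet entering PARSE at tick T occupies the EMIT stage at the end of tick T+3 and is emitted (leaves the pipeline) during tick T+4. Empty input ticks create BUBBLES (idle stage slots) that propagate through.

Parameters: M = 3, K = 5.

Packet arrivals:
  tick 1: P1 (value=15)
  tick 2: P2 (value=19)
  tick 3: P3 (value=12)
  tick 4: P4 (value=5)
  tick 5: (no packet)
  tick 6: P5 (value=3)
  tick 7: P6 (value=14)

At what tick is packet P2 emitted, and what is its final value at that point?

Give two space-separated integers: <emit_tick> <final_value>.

Answer: 6 0

Derivation:
Tick 1: [PARSE:P1(v=15,ok=F), VALIDATE:-, TRANSFORM:-, EMIT:-] out:-; in:P1
Tick 2: [PARSE:P2(v=19,ok=F), VALIDATE:P1(v=15,ok=F), TRANSFORM:-, EMIT:-] out:-; in:P2
Tick 3: [PARSE:P3(v=12,ok=F), VALIDATE:P2(v=19,ok=F), TRANSFORM:P1(v=0,ok=F), EMIT:-] out:-; in:P3
Tick 4: [PARSE:P4(v=5,ok=F), VALIDATE:P3(v=12,ok=T), TRANSFORM:P2(v=0,ok=F), EMIT:P1(v=0,ok=F)] out:-; in:P4
Tick 5: [PARSE:-, VALIDATE:P4(v=5,ok=F), TRANSFORM:P3(v=60,ok=T), EMIT:P2(v=0,ok=F)] out:P1(v=0); in:-
Tick 6: [PARSE:P5(v=3,ok=F), VALIDATE:-, TRANSFORM:P4(v=0,ok=F), EMIT:P3(v=60,ok=T)] out:P2(v=0); in:P5
Tick 7: [PARSE:P6(v=14,ok=F), VALIDATE:P5(v=3,ok=F), TRANSFORM:-, EMIT:P4(v=0,ok=F)] out:P3(v=60); in:P6
Tick 8: [PARSE:-, VALIDATE:P6(v=14,ok=T), TRANSFORM:P5(v=0,ok=F), EMIT:-] out:P4(v=0); in:-
Tick 9: [PARSE:-, VALIDATE:-, TRANSFORM:P6(v=70,ok=T), EMIT:P5(v=0,ok=F)] out:-; in:-
Tick 10: [PARSE:-, VALIDATE:-, TRANSFORM:-, EMIT:P6(v=70,ok=T)] out:P5(v=0); in:-
Tick 11: [PARSE:-, VALIDATE:-, TRANSFORM:-, EMIT:-] out:P6(v=70); in:-
P2: arrives tick 2, valid=False (id=2, id%3=2), emit tick 6, final value 0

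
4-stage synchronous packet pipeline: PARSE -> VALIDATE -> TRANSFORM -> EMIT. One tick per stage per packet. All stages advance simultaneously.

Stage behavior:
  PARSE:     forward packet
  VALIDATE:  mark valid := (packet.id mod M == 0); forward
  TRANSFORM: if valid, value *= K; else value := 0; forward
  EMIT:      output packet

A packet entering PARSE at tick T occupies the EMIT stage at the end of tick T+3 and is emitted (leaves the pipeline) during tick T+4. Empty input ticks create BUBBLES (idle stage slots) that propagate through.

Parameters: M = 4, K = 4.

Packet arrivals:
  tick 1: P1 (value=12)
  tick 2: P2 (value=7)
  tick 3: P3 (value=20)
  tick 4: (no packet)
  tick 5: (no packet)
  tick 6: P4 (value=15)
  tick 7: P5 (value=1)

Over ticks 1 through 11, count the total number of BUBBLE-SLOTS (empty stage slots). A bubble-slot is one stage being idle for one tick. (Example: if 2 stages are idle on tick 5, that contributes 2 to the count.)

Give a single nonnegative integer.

Answer: 24

Derivation:
Tick 1: [PARSE:P1(v=12,ok=F), VALIDATE:-, TRANSFORM:-, EMIT:-] out:-; bubbles=3
Tick 2: [PARSE:P2(v=7,ok=F), VALIDATE:P1(v=12,ok=F), TRANSFORM:-, EMIT:-] out:-; bubbles=2
Tick 3: [PARSE:P3(v=20,ok=F), VALIDATE:P2(v=7,ok=F), TRANSFORM:P1(v=0,ok=F), EMIT:-] out:-; bubbles=1
Tick 4: [PARSE:-, VALIDATE:P3(v=20,ok=F), TRANSFORM:P2(v=0,ok=F), EMIT:P1(v=0,ok=F)] out:-; bubbles=1
Tick 5: [PARSE:-, VALIDATE:-, TRANSFORM:P3(v=0,ok=F), EMIT:P2(v=0,ok=F)] out:P1(v=0); bubbles=2
Tick 6: [PARSE:P4(v=15,ok=F), VALIDATE:-, TRANSFORM:-, EMIT:P3(v=0,ok=F)] out:P2(v=0); bubbles=2
Tick 7: [PARSE:P5(v=1,ok=F), VALIDATE:P4(v=15,ok=T), TRANSFORM:-, EMIT:-] out:P3(v=0); bubbles=2
Tick 8: [PARSE:-, VALIDATE:P5(v=1,ok=F), TRANSFORM:P4(v=60,ok=T), EMIT:-] out:-; bubbles=2
Tick 9: [PARSE:-, VALIDATE:-, TRANSFORM:P5(v=0,ok=F), EMIT:P4(v=60,ok=T)] out:-; bubbles=2
Tick 10: [PARSE:-, VALIDATE:-, TRANSFORM:-, EMIT:P5(v=0,ok=F)] out:P4(v=60); bubbles=3
Tick 11: [PARSE:-, VALIDATE:-, TRANSFORM:-, EMIT:-] out:P5(v=0); bubbles=4
Total bubble-slots: 24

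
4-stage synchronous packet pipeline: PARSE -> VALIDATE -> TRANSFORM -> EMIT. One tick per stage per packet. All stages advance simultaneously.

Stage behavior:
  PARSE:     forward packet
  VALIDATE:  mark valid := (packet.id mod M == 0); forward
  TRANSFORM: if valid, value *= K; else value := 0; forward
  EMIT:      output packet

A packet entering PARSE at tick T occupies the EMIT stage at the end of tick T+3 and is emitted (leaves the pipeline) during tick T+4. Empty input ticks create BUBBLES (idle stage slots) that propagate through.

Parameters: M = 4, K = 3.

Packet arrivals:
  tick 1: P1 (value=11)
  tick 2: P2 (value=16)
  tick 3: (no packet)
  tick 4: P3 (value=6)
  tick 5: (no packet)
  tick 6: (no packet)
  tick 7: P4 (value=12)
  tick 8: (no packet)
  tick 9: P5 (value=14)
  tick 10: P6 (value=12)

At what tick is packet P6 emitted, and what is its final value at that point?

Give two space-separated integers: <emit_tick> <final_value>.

Answer: 14 0

Derivation:
Tick 1: [PARSE:P1(v=11,ok=F), VALIDATE:-, TRANSFORM:-, EMIT:-] out:-; in:P1
Tick 2: [PARSE:P2(v=16,ok=F), VALIDATE:P1(v=11,ok=F), TRANSFORM:-, EMIT:-] out:-; in:P2
Tick 3: [PARSE:-, VALIDATE:P2(v=16,ok=F), TRANSFORM:P1(v=0,ok=F), EMIT:-] out:-; in:-
Tick 4: [PARSE:P3(v=6,ok=F), VALIDATE:-, TRANSFORM:P2(v=0,ok=F), EMIT:P1(v=0,ok=F)] out:-; in:P3
Tick 5: [PARSE:-, VALIDATE:P3(v=6,ok=F), TRANSFORM:-, EMIT:P2(v=0,ok=F)] out:P1(v=0); in:-
Tick 6: [PARSE:-, VALIDATE:-, TRANSFORM:P3(v=0,ok=F), EMIT:-] out:P2(v=0); in:-
Tick 7: [PARSE:P4(v=12,ok=F), VALIDATE:-, TRANSFORM:-, EMIT:P3(v=0,ok=F)] out:-; in:P4
Tick 8: [PARSE:-, VALIDATE:P4(v=12,ok=T), TRANSFORM:-, EMIT:-] out:P3(v=0); in:-
Tick 9: [PARSE:P5(v=14,ok=F), VALIDATE:-, TRANSFORM:P4(v=36,ok=T), EMIT:-] out:-; in:P5
Tick 10: [PARSE:P6(v=12,ok=F), VALIDATE:P5(v=14,ok=F), TRANSFORM:-, EMIT:P4(v=36,ok=T)] out:-; in:P6
Tick 11: [PARSE:-, VALIDATE:P6(v=12,ok=F), TRANSFORM:P5(v=0,ok=F), EMIT:-] out:P4(v=36); in:-
Tick 12: [PARSE:-, VALIDATE:-, TRANSFORM:P6(v=0,ok=F), EMIT:P5(v=0,ok=F)] out:-; in:-
Tick 13: [PARSE:-, VALIDATE:-, TRANSFORM:-, EMIT:P6(v=0,ok=F)] out:P5(v=0); in:-
Tick 14: [PARSE:-, VALIDATE:-, TRANSFORM:-, EMIT:-] out:P6(v=0); in:-
P6: arrives tick 10, valid=False (id=6, id%4=2), emit tick 14, final value 0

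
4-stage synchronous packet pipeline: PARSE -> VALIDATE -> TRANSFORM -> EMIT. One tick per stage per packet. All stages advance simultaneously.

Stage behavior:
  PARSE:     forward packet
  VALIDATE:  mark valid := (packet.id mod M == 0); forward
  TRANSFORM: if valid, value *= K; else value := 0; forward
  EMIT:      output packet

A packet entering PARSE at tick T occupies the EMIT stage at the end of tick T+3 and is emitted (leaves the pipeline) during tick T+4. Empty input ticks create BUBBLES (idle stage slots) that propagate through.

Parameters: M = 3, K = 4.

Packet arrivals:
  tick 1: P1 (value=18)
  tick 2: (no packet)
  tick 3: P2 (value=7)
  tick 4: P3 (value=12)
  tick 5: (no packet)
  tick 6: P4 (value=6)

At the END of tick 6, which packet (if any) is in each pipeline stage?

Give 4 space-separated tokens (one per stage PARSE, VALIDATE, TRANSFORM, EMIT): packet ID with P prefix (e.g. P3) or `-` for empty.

Answer: P4 - P3 P2

Derivation:
Tick 1: [PARSE:P1(v=18,ok=F), VALIDATE:-, TRANSFORM:-, EMIT:-] out:-; in:P1
Tick 2: [PARSE:-, VALIDATE:P1(v=18,ok=F), TRANSFORM:-, EMIT:-] out:-; in:-
Tick 3: [PARSE:P2(v=7,ok=F), VALIDATE:-, TRANSFORM:P1(v=0,ok=F), EMIT:-] out:-; in:P2
Tick 4: [PARSE:P3(v=12,ok=F), VALIDATE:P2(v=7,ok=F), TRANSFORM:-, EMIT:P1(v=0,ok=F)] out:-; in:P3
Tick 5: [PARSE:-, VALIDATE:P3(v=12,ok=T), TRANSFORM:P2(v=0,ok=F), EMIT:-] out:P1(v=0); in:-
Tick 6: [PARSE:P4(v=6,ok=F), VALIDATE:-, TRANSFORM:P3(v=48,ok=T), EMIT:P2(v=0,ok=F)] out:-; in:P4
At end of tick 6: ['P4', '-', 'P3', 'P2']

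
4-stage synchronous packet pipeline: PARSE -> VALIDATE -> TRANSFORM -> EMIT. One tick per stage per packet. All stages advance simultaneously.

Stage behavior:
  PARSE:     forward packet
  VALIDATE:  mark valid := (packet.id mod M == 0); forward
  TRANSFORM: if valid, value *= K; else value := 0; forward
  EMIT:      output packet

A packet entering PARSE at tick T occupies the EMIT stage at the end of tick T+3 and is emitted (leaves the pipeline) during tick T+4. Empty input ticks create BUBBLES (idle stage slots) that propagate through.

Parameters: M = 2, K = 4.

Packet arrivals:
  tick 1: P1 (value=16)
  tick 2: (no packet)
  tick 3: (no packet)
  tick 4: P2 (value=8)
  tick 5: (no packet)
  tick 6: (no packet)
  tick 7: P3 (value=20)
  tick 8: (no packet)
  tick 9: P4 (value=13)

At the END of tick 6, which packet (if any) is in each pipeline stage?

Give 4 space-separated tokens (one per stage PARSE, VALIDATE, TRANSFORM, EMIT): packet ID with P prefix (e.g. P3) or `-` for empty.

Answer: - - P2 -

Derivation:
Tick 1: [PARSE:P1(v=16,ok=F), VALIDATE:-, TRANSFORM:-, EMIT:-] out:-; in:P1
Tick 2: [PARSE:-, VALIDATE:P1(v=16,ok=F), TRANSFORM:-, EMIT:-] out:-; in:-
Tick 3: [PARSE:-, VALIDATE:-, TRANSFORM:P1(v=0,ok=F), EMIT:-] out:-; in:-
Tick 4: [PARSE:P2(v=8,ok=F), VALIDATE:-, TRANSFORM:-, EMIT:P1(v=0,ok=F)] out:-; in:P2
Tick 5: [PARSE:-, VALIDATE:P2(v=8,ok=T), TRANSFORM:-, EMIT:-] out:P1(v=0); in:-
Tick 6: [PARSE:-, VALIDATE:-, TRANSFORM:P2(v=32,ok=T), EMIT:-] out:-; in:-
At end of tick 6: ['-', '-', 'P2', '-']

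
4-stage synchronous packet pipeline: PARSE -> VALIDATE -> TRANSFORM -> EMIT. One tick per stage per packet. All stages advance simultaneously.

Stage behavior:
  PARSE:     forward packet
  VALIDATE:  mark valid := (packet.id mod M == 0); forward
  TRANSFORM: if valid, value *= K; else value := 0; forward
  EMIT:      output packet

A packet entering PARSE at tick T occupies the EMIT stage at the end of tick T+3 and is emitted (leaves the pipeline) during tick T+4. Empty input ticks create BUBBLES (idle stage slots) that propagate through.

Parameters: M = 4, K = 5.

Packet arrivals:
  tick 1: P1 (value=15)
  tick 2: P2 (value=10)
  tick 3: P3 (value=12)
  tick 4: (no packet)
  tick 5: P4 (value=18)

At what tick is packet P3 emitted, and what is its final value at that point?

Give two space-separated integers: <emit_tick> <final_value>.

Answer: 7 0

Derivation:
Tick 1: [PARSE:P1(v=15,ok=F), VALIDATE:-, TRANSFORM:-, EMIT:-] out:-; in:P1
Tick 2: [PARSE:P2(v=10,ok=F), VALIDATE:P1(v=15,ok=F), TRANSFORM:-, EMIT:-] out:-; in:P2
Tick 3: [PARSE:P3(v=12,ok=F), VALIDATE:P2(v=10,ok=F), TRANSFORM:P1(v=0,ok=F), EMIT:-] out:-; in:P3
Tick 4: [PARSE:-, VALIDATE:P3(v=12,ok=F), TRANSFORM:P2(v=0,ok=F), EMIT:P1(v=0,ok=F)] out:-; in:-
Tick 5: [PARSE:P4(v=18,ok=F), VALIDATE:-, TRANSFORM:P3(v=0,ok=F), EMIT:P2(v=0,ok=F)] out:P1(v=0); in:P4
Tick 6: [PARSE:-, VALIDATE:P4(v=18,ok=T), TRANSFORM:-, EMIT:P3(v=0,ok=F)] out:P2(v=0); in:-
Tick 7: [PARSE:-, VALIDATE:-, TRANSFORM:P4(v=90,ok=T), EMIT:-] out:P3(v=0); in:-
Tick 8: [PARSE:-, VALIDATE:-, TRANSFORM:-, EMIT:P4(v=90,ok=T)] out:-; in:-
Tick 9: [PARSE:-, VALIDATE:-, TRANSFORM:-, EMIT:-] out:P4(v=90); in:-
P3: arrives tick 3, valid=False (id=3, id%4=3), emit tick 7, final value 0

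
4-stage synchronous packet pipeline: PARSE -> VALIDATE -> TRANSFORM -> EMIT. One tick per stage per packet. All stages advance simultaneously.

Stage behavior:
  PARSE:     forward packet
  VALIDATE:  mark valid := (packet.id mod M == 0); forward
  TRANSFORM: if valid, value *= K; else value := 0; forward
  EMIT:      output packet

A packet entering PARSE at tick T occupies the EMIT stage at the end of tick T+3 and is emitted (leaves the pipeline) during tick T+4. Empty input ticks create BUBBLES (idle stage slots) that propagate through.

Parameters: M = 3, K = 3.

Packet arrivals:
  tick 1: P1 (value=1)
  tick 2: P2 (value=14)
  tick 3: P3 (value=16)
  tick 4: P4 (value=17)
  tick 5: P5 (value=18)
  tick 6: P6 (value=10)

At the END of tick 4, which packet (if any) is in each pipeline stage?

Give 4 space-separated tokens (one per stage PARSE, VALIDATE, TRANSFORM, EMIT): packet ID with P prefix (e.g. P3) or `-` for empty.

Tick 1: [PARSE:P1(v=1,ok=F), VALIDATE:-, TRANSFORM:-, EMIT:-] out:-; in:P1
Tick 2: [PARSE:P2(v=14,ok=F), VALIDATE:P1(v=1,ok=F), TRANSFORM:-, EMIT:-] out:-; in:P2
Tick 3: [PARSE:P3(v=16,ok=F), VALIDATE:P2(v=14,ok=F), TRANSFORM:P1(v=0,ok=F), EMIT:-] out:-; in:P3
Tick 4: [PARSE:P4(v=17,ok=F), VALIDATE:P3(v=16,ok=T), TRANSFORM:P2(v=0,ok=F), EMIT:P1(v=0,ok=F)] out:-; in:P4
At end of tick 4: ['P4', 'P3', 'P2', 'P1']

Answer: P4 P3 P2 P1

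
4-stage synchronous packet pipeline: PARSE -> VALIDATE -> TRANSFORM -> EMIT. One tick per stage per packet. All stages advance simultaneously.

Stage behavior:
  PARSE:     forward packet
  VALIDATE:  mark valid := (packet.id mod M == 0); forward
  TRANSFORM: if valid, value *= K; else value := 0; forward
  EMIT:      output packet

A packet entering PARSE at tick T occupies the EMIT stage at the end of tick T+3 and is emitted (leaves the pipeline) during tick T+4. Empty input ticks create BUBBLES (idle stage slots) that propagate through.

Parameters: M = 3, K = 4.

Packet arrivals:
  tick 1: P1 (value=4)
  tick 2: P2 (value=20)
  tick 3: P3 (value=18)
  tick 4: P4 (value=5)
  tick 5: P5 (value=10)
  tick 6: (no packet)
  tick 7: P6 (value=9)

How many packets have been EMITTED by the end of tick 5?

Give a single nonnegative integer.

Tick 1: [PARSE:P1(v=4,ok=F), VALIDATE:-, TRANSFORM:-, EMIT:-] out:-; in:P1
Tick 2: [PARSE:P2(v=20,ok=F), VALIDATE:P1(v=4,ok=F), TRANSFORM:-, EMIT:-] out:-; in:P2
Tick 3: [PARSE:P3(v=18,ok=F), VALIDATE:P2(v=20,ok=F), TRANSFORM:P1(v=0,ok=F), EMIT:-] out:-; in:P3
Tick 4: [PARSE:P4(v=5,ok=F), VALIDATE:P3(v=18,ok=T), TRANSFORM:P2(v=0,ok=F), EMIT:P1(v=0,ok=F)] out:-; in:P4
Tick 5: [PARSE:P5(v=10,ok=F), VALIDATE:P4(v=5,ok=F), TRANSFORM:P3(v=72,ok=T), EMIT:P2(v=0,ok=F)] out:P1(v=0); in:P5
Emitted by tick 5: ['P1']

Answer: 1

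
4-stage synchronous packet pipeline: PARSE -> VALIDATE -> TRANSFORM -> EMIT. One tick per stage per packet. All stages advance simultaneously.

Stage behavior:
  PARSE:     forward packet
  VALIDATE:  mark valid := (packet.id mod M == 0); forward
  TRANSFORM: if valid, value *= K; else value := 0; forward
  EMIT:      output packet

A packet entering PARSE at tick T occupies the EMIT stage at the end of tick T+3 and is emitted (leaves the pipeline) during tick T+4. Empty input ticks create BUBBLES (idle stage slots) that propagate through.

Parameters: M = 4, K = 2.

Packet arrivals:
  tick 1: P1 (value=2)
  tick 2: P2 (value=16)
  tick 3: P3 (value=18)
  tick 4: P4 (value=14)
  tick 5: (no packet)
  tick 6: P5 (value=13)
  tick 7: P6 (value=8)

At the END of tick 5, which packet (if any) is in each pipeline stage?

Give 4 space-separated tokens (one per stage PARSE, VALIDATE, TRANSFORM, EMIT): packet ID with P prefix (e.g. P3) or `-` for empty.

Tick 1: [PARSE:P1(v=2,ok=F), VALIDATE:-, TRANSFORM:-, EMIT:-] out:-; in:P1
Tick 2: [PARSE:P2(v=16,ok=F), VALIDATE:P1(v=2,ok=F), TRANSFORM:-, EMIT:-] out:-; in:P2
Tick 3: [PARSE:P3(v=18,ok=F), VALIDATE:P2(v=16,ok=F), TRANSFORM:P1(v=0,ok=F), EMIT:-] out:-; in:P3
Tick 4: [PARSE:P4(v=14,ok=F), VALIDATE:P3(v=18,ok=F), TRANSFORM:P2(v=0,ok=F), EMIT:P1(v=0,ok=F)] out:-; in:P4
Tick 5: [PARSE:-, VALIDATE:P4(v=14,ok=T), TRANSFORM:P3(v=0,ok=F), EMIT:P2(v=0,ok=F)] out:P1(v=0); in:-
At end of tick 5: ['-', 'P4', 'P3', 'P2']

Answer: - P4 P3 P2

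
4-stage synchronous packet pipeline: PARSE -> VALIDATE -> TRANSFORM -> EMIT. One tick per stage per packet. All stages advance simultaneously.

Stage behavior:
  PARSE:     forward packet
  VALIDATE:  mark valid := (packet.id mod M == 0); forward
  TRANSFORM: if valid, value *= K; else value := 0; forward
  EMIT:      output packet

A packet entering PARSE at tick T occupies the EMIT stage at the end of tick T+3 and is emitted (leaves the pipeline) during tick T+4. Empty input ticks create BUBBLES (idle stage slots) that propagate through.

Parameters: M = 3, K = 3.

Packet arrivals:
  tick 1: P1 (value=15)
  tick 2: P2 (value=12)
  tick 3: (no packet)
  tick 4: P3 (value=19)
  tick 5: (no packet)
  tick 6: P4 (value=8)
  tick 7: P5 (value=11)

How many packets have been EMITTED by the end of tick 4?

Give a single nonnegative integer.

Tick 1: [PARSE:P1(v=15,ok=F), VALIDATE:-, TRANSFORM:-, EMIT:-] out:-; in:P1
Tick 2: [PARSE:P2(v=12,ok=F), VALIDATE:P1(v=15,ok=F), TRANSFORM:-, EMIT:-] out:-; in:P2
Tick 3: [PARSE:-, VALIDATE:P2(v=12,ok=F), TRANSFORM:P1(v=0,ok=F), EMIT:-] out:-; in:-
Tick 4: [PARSE:P3(v=19,ok=F), VALIDATE:-, TRANSFORM:P2(v=0,ok=F), EMIT:P1(v=0,ok=F)] out:-; in:P3
Emitted by tick 4: []

Answer: 0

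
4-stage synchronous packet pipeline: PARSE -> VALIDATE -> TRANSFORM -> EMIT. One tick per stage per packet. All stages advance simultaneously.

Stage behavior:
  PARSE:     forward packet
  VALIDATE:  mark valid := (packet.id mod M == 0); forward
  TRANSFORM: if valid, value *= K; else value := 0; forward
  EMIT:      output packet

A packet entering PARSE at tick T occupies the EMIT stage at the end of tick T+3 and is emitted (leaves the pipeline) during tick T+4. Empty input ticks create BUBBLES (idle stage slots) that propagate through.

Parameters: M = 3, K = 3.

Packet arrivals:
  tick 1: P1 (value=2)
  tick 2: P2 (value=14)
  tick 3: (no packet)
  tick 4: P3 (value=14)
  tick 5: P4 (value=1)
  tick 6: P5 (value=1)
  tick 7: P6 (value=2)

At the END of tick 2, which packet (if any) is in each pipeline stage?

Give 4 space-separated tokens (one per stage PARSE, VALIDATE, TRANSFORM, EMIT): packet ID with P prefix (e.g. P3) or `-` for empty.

Tick 1: [PARSE:P1(v=2,ok=F), VALIDATE:-, TRANSFORM:-, EMIT:-] out:-; in:P1
Tick 2: [PARSE:P2(v=14,ok=F), VALIDATE:P1(v=2,ok=F), TRANSFORM:-, EMIT:-] out:-; in:P2
At end of tick 2: ['P2', 'P1', '-', '-']

Answer: P2 P1 - -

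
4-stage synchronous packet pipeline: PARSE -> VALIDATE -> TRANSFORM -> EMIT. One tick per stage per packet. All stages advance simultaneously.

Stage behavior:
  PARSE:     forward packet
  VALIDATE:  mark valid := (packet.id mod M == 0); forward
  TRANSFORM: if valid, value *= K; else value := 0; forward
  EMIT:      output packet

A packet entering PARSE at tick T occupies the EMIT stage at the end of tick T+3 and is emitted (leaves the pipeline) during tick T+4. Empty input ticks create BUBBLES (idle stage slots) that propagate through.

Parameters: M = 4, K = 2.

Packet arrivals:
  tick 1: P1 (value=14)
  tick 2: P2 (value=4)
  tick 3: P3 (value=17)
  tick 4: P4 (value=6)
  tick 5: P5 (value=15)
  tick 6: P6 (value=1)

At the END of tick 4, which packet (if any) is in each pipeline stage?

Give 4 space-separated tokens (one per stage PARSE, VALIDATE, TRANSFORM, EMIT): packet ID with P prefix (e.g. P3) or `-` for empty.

Tick 1: [PARSE:P1(v=14,ok=F), VALIDATE:-, TRANSFORM:-, EMIT:-] out:-; in:P1
Tick 2: [PARSE:P2(v=4,ok=F), VALIDATE:P1(v=14,ok=F), TRANSFORM:-, EMIT:-] out:-; in:P2
Tick 3: [PARSE:P3(v=17,ok=F), VALIDATE:P2(v=4,ok=F), TRANSFORM:P1(v=0,ok=F), EMIT:-] out:-; in:P3
Tick 4: [PARSE:P4(v=6,ok=F), VALIDATE:P3(v=17,ok=F), TRANSFORM:P2(v=0,ok=F), EMIT:P1(v=0,ok=F)] out:-; in:P4
At end of tick 4: ['P4', 'P3', 'P2', 'P1']

Answer: P4 P3 P2 P1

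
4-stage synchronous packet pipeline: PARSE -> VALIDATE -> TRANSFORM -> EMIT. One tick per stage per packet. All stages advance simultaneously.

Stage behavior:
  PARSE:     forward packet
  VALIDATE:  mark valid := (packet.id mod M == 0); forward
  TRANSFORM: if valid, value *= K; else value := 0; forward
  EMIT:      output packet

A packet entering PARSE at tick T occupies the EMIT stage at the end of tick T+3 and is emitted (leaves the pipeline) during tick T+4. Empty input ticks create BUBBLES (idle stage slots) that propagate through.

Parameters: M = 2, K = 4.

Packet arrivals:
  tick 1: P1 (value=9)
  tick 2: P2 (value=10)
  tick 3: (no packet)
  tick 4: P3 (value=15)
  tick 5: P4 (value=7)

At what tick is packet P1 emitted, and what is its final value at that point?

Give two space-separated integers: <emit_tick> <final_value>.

Tick 1: [PARSE:P1(v=9,ok=F), VALIDATE:-, TRANSFORM:-, EMIT:-] out:-; in:P1
Tick 2: [PARSE:P2(v=10,ok=F), VALIDATE:P1(v=9,ok=F), TRANSFORM:-, EMIT:-] out:-; in:P2
Tick 3: [PARSE:-, VALIDATE:P2(v=10,ok=T), TRANSFORM:P1(v=0,ok=F), EMIT:-] out:-; in:-
Tick 4: [PARSE:P3(v=15,ok=F), VALIDATE:-, TRANSFORM:P2(v=40,ok=T), EMIT:P1(v=0,ok=F)] out:-; in:P3
Tick 5: [PARSE:P4(v=7,ok=F), VALIDATE:P3(v=15,ok=F), TRANSFORM:-, EMIT:P2(v=40,ok=T)] out:P1(v=0); in:P4
Tick 6: [PARSE:-, VALIDATE:P4(v=7,ok=T), TRANSFORM:P3(v=0,ok=F), EMIT:-] out:P2(v=40); in:-
Tick 7: [PARSE:-, VALIDATE:-, TRANSFORM:P4(v=28,ok=T), EMIT:P3(v=0,ok=F)] out:-; in:-
Tick 8: [PARSE:-, VALIDATE:-, TRANSFORM:-, EMIT:P4(v=28,ok=T)] out:P3(v=0); in:-
Tick 9: [PARSE:-, VALIDATE:-, TRANSFORM:-, EMIT:-] out:P4(v=28); in:-
P1: arrives tick 1, valid=False (id=1, id%2=1), emit tick 5, final value 0

Answer: 5 0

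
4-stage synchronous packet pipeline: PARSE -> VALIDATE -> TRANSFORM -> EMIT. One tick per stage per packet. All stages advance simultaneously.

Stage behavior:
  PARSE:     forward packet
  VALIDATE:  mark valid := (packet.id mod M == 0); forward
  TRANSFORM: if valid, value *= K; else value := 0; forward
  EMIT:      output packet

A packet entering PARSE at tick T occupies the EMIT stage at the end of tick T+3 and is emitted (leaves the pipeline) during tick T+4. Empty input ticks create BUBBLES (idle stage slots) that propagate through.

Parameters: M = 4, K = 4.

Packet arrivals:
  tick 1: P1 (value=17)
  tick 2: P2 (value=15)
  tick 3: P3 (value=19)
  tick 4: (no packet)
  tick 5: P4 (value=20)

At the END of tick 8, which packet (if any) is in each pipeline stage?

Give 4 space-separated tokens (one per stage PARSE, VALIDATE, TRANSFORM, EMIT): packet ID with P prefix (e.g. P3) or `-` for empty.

Tick 1: [PARSE:P1(v=17,ok=F), VALIDATE:-, TRANSFORM:-, EMIT:-] out:-; in:P1
Tick 2: [PARSE:P2(v=15,ok=F), VALIDATE:P1(v=17,ok=F), TRANSFORM:-, EMIT:-] out:-; in:P2
Tick 3: [PARSE:P3(v=19,ok=F), VALIDATE:P2(v=15,ok=F), TRANSFORM:P1(v=0,ok=F), EMIT:-] out:-; in:P3
Tick 4: [PARSE:-, VALIDATE:P3(v=19,ok=F), TRANSFORM:P2(v=0,ok=F), EMIT:P1(v=0,ok=F)] out:-; in:-
Tick 5: [PARSE:P4(v=20,ok=F), VALIDATE:-, TRANSFORM:P3(v=0,ok=F), EMIT:P2(v=0,ok=F)] out:P1(v=0); in:P4
Tick 6: [PARSE:-, VALIDATE:P4(v=20,ok=T), TRANSFORM:-, EMIT:P3(v=0,ok=F)] out:P2(v=0); in:-
Tick 7: [PARSE:-, VALIDATE:-, TRANSFORM:P4(v=80,ok=T), EMIT:-] out:P3(v=0); in:-
Tick 8: [PARSE:-, VALIDATE:-, TRANSFORM:-, EMIT:P4(v=80,ok=T)] out:-; in:-
At end of tick 8: ['-', '-', '-', 'P4']

Answer: - - - P4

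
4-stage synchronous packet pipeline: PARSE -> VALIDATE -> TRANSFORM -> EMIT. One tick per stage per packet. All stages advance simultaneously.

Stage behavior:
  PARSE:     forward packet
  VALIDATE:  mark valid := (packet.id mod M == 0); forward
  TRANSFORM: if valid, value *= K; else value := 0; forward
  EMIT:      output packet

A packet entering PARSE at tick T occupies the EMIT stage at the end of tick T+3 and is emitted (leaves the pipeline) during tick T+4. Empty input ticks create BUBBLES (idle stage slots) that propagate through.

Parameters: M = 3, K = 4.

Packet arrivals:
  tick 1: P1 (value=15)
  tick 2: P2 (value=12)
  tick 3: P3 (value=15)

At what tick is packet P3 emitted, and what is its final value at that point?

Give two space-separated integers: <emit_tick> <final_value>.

Answer: 7 60

Derivation:
Tick 1: [PARSE:P1(v=15,ok=F), VALIDATE:-, TRANSFORM:-, EMIT:-] out:-; in:P1
Tick 2: [PARSE:P2(v=12,ok=F), VALIDATE:P1(v=15,ok=F), TRANSFORM:-, EMIT:-] out:-; in:P2
Tick 3: [PARSE:P3(v=15,ok=F), VALIDATE:P2(v=12,ok=F), TRANSFORM:P1(v=0,ok=F), EMIT:-] out:-; in:P3
Tick 4: [PARSE:-, VALIDATE:P3(v=15,ok=T), TRANSFORM:P2(v=0,ok=F), EMIT:P1(v=0,ok=F)] out:-; in:-
Tick 5: [PARSE:-, VALIDATE:-, TRANSFORM:P3(v=60,ok=T), EMIT:P2(v=0,ok=F)] out:P1(v=0); in:-
Tick 6: [PARSE:-, VALIDATE:-, TRANSFORM:-, EMIT:P3(v=60,ok=T)] out:P2(v=0); in:-
Tick 7: [PARSE:-, VALIDATE:-, TRANSFORM:-, EMIT:-] out:P3(v=60); in:-
P3: arrives tick 3, valid=True (id=3, id%3=0), emit tick 7, final value 60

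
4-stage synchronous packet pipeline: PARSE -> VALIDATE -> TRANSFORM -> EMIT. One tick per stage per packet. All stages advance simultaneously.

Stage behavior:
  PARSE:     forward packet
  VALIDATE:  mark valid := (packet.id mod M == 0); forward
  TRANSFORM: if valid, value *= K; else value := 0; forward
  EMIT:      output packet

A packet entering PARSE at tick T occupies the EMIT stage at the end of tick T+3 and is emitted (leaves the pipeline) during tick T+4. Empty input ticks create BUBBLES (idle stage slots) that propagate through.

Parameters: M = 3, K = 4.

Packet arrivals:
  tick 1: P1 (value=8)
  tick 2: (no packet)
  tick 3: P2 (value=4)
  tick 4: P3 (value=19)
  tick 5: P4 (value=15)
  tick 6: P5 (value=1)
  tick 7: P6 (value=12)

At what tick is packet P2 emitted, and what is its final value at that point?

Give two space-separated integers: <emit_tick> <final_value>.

Tick 1: [PARSE:P1(v=8,ok=F), VALIDATE:-, TRANSFORM:-, EMIT:-] out:-; in:P1
Tick 2: [PARSE:-, VALIDATE:P1(v=8,ok=F), TRANSFORM:-, EMIT:-] out:-; in:-
Tick 3: [PARSE:P2(v=4,ok=F), VALIDATE:-, TRANSFORM:P1(v=0,ok=F), EMIT:-] out:-; in:P2
Tick 4: [PARSE:P3(v=19,ok=F), VALIDATE:P2(v=4,ok=F), TRANSFORM:-, EMIT:P1(v=0,ok=F)] out:-; in:P3
Tick 5: [PARSE:P4(v=15,ok=F), VALIDATE:P3(v=19,ok=T), TRANSFORM:P2(v=0,ok=F), EMIT:-] out:P1(v=0); in:P4
Tick 6: [PARSE:P5(v=1,ok=F), VALIDATE:P4(v=15,ok=F), TRANSFORM:P3(v=76,ok=T), EMIT:P2(v=0,ok=F)] out:-; in:P5
Tick 7: [PARSE:P6(v=12,ok=F), VALIDATE:P5(v=1,ok=F), TRANSFORM:P4(v=0,ok=F), EMIT:P3(v=76,ok=T)] out:P2(v=0); in:P6
Tick 8: [PARSE:-, VALIDATE:P6(v=12,ok=T), TRANSFORM:P5(v=0,ok=F), EMIT:P4(v=0,ok=F)] out:P3(v=76); in:-
Tick 9: [PARSE:-, VALIDATE:-, TRANSFORM:P6(v=48,ok=T), EMIT:P5(v=0,ok=F)] out:P4(v=0); in:-
Tick 10: [PARSE:-, VALIDATE:-, TRANSFORM:-, EMIT:P6(v=48,ok=T)] out:P5(v=0); in:-
Tick 11: [PARSE:-, VALIDATE:-, TRANSFORM:-, EMIT:-] out:P6(v=48); in:-
P2: arrives tick 3, valid=False (id=2, id%3=2), emit tick 7, final value 0

Answer: 7 0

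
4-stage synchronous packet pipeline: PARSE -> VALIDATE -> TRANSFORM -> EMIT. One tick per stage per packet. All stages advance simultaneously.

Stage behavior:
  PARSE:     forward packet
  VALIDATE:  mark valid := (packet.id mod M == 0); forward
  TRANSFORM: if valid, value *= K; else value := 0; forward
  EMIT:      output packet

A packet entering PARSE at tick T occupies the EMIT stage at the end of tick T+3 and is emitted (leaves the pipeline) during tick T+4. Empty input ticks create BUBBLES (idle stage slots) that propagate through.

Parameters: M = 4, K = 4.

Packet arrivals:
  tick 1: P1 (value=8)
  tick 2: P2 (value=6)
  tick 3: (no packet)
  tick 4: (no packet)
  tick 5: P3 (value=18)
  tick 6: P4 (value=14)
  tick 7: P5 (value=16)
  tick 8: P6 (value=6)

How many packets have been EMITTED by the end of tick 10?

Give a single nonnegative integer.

Tick 1: [PARSE:P1(v=8,ok=F), VALIDATE:-, TRANSFORM:-, EMIT:-] out:-; in:P1
Tick 2: [PARSE:P2(v=6,ok=F), VALIDATE:P1(v=8,ok=F), TRANSFORM:-, EMIT:-] out:-; in:P2
Tick 3: [PARSE:-, VALIDATE:P2(v=6,ok=F), TRANSFORM:P1(v=0,ok=F), EMIT:-] out:-; in:-
Tick 4: [PARSE:-, VALIDATE:-, TRANSFORM:P2(v=0,ok=F), EMIT:P1(v=0,ok=F)] out:-; in:-
Tick 5: [PARSE:P3(v=18,ok=F), VALIDATE:-, TRANSFORM:-, EMIT:P2(v=0,ok=F)] out:P1(v=0); in:P3
Tick 6: [PARSE:P4(v=14,ok=F), VALIDATE:P3(v=18,ok=F), TRANSFORM:-, EMIT:-] out:P2(v=0); in:P4
Tick 7: [PARSE:P5(v=16,ok=F), VALIDATE:P4(v=14,ok=T), TRANSFORM:P3(v=0,ok=F), EMIT:-] out:-; in:P5
Tick 8: [PARSE:P6(v=6,ok=F), VALIDATE:P5(v=16,ok=F), TRANSFORM:P4(v=56,ok=T), EMIT:P3(v=0,ok=F)] out:-; in:P6
Tick 9: [PARSE:-, VALIDATE:P6(v=6,ok=F), TRANSFORM:P5(v=0,ok=F), EMIT:P4(v=56,ok=T)] out:P3(v=0); in:-
Tick 10: [PARSE:-, VALIDATE:-, TRANSFORM:P6(v=0,ok=F), EMIT:P5(v=0,ok=F)] out:P4(v=56); in:-
Emitted by tick 10: ['P1', 'P2', 'P3', 'P4']

Answer: 4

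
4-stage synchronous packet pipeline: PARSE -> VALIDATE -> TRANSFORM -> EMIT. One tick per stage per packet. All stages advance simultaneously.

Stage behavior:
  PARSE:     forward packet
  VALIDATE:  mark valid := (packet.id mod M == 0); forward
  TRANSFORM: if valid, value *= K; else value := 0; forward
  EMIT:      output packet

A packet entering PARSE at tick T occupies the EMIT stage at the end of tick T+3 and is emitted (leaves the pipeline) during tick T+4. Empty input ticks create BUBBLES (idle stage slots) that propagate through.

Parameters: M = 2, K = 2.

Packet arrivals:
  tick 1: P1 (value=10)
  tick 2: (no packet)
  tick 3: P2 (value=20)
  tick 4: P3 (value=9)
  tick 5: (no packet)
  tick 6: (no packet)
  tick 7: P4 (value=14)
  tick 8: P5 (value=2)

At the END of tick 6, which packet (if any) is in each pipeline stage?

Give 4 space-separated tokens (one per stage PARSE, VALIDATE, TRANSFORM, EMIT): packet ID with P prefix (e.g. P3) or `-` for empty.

Answer: - - P3 P2

Derivation:
Tick 1: [PARSE:P1(v=10,ok=F), VALIDATE:-, TRANSFORM:-, EMIT:-] out:-; in:P1
Tick 2: [PARSE:-, VALIDATE:P1(v=10,ok=F), TRANSFORM:-, EMIT:-] out:-; in:-
Tick 3: [PARSE:P2(v=20,ok=F), VALIDATE:-, TRANSFORM:P1(v=0,ok=F), EMIT:-] out:-; in:P2
Tick 4: [PARSE:P3(v=9,ok=F), VALIDATE:P2(v=20,ok=T), TRANSFORM:-, EMIT:P1(v=0,ok=F)] out:-; in:P3
Tick 5: [PARSE:-, VALIDATE:P3(v=9,ok=F), TRANSFORM:P2(v=40,ok=T), EMIT:-] out:P1(v=0); in:-
Tick 6: [PARSE:-, VALIDATE:-, TRANSFORM:P3(v=0,ok=F), EMIT:P2(v=40,ok=T)] out:-; in:-
At end of tick 6: ['-', '-', 'P3', 'P2']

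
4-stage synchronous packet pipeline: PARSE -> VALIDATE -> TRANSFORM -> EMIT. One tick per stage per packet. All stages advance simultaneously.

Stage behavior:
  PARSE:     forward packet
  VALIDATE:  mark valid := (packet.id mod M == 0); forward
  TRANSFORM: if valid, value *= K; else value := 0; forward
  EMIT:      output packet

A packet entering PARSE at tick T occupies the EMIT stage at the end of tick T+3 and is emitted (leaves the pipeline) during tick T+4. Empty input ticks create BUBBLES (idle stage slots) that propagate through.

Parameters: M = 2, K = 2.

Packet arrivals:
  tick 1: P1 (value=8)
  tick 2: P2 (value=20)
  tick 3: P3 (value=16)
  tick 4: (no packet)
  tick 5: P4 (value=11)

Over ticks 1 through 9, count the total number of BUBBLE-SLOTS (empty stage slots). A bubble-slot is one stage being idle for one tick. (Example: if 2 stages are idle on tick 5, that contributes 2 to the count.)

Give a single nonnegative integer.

Tick 1: [PARSE:P1(v=8,ok=F), VALIDATE:-, TRANSFORM:-, EMIT:-] out:-; bubbles=3
Tick 2: [PARSE:P2(v=20,ok=F), VALIDATE:P1(v=8,ok=F), TRANSFORM:-, EMIT:-] out:-; bubbles=2
Tick 3: [PARSE:P3(v=16,ok=F), VALIDATE:P2(v=20,ok=T), TRANSFORM:P1(v=0,ok=F), EMIT:-] out:-; bubbles=1
Tick 4: [PARSE:-, VALIDATE:P3(v=16,ok=F), TRANSFORM:P2(v=40,ok=T), EMIT:P1(v=0,ok=F)] out:-; bubbles=1
Tick 5: [PARSE:P4(v=11,ok=F), VALIDATE:-, TRANSFORM:P3(v=0,ok=F), EMIT:P2(v=40,ok=T)] out:P1(v=0); bubbles=1
Tick 6: [PARSE:-, VALIDATE:P4(v=11,ok=T), TRANSFORM:-, EMIT:P3(v=0,ok=F)] out:P2(v=40); bubbles=2
Tick 7: [PARSE:-, VALIDATE:-, TRANSFORM:P4(v=22,ok=T), EMIT:-] out:P3(v=0); bubbles=3
Tick 8: [PARSE:-, VALIDATE:-, TRANSFORM:-, EMIT:P4(v=22,ok=T)] out:-; bubbles=3
Tick 9: [PARSE:-, VALIDATE:-, TRANSFORM:-, EMIT:-] out:P4(v=22); bubbles=4
Total bubble-slots: 20

Answer: 20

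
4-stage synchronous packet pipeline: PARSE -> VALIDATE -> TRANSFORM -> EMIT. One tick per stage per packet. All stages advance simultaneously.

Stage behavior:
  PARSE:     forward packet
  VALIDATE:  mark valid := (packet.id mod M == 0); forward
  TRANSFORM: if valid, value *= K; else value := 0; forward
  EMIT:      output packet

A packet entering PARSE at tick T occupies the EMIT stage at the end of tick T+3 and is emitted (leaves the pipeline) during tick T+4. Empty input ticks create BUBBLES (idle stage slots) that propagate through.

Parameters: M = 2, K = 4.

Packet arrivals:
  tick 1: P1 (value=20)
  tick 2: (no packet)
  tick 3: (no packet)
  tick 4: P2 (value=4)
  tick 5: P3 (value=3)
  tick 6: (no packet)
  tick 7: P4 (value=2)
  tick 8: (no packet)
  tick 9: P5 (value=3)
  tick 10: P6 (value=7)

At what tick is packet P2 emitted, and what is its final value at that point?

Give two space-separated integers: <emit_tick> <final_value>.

Tick 1: [PARSE:P1(v=20,ok=F), VALIDATE:-, TRANSFORM:-, EMIT:-] out:-; in:P1
Tick 2: [PARSE:-, VALIDATE:P1(v=20,ok=F), TRANSFORM:-, EMIT:-] out:-; in:-
Tick 3: [PARSE:-, VALIDATE:-, TRANSFORM:P1(v=0,ok=F), EMIT:-] out:-; in:-
Tick 4: [PARSE:P2(v=4,ok=F), VALIDATE:-, TRANSFORM:-, EMIT:P1(v=0,ok=F)] out:-; in:P2
Tick 5: [PARSE:P3(v=3,ok=F), VALIDATE:P2(v=4,ok=T), TRANSFORM:-, EMIT:-] out:P1(v=0); in:P3
Tick 6: [PARSE:-, VALIDATE:P3(v=3,ok=F), TRANSFORM:P2(v=16,ok=T), EMIT:-] out:-; in:-
Tick 7: [PARSE:P4(v=2,ok=F), VALIDATE:-, TRANSFORM:P3(v=0,ok=F), EMIT:P2(v=16,ok=T)] out:-; in:P4
Tick 8: [PARSE:-, VALIDATE:P4(v=2,ok=T), TRANSFORM:-, EMIT:P3(v=0,ok=F)] out:P2(v=16); in:-
Tick 9: [PARSE:P5(v=3,ok=F), VALIDATE:-, TRANSFORM:P4(v=8,ok=T), EMIT:-] out:P3(v=0); in:P5
Tick 10: [PARSE:P6(v=7,ok=F), VALIDATE:P5(v=3,ok=F), TRANSFORM:-, EMIT:P4(v=8,ok=T)] out:-; in:P6
Tick 11: [PARSE:-, VALIDATE:P6(v=7,ok=T), TRANSFORM:P5(v=0,ok=F), EMIT:-] out:P4(v=8); in:-
Tick 12: [PARSE:-, VALIDATE:-, TRANSFORM:P6(v=28,ok=T), EMIT:P5(v=0,ok=F)] out:-; in:-
Tick 13: [PARSE:-, VALIDATE:-, TRANSFORM:-, EMIT:P6(v=28,ok=T)] out:P5(v=0); in:-
Tick 14: [PARSE:-, VALIDATE:-, TRANSFORM:-, EMIT:-] out:P6(v=28); in:-
P2: arrives tick 4, valid=True (id=2, id%2=0), emit tick 8, final value 16

Answer: 8 16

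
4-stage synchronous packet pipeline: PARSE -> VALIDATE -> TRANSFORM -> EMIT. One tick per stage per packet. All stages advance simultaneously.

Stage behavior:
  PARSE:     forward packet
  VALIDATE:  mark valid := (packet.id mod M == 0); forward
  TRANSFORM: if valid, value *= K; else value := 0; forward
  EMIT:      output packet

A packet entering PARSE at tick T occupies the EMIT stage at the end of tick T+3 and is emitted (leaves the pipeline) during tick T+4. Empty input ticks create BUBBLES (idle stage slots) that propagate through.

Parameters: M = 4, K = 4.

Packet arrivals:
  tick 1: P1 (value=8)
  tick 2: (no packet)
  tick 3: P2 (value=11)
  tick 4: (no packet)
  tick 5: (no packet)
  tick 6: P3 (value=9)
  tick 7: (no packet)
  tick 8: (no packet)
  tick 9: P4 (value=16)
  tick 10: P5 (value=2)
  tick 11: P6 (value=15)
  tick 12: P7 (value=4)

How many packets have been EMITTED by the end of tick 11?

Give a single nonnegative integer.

Tick 1: [PARSE:P1(v=8,ok=F), VALIDATE:-, TRANSFORM:-, EMIT:-] out:-; in:P1
Tick 2: [PARSE:-, VALIDATE:P1(v=8,ok=F), TRANSFORM:-, EMIT:-] out:-; in:-
Tick 3: [PARSE:P2(v=11,ok=F), VALIDATE:-, TRANSFORM:P1(v=0,ok=F), EMIT:-] out:-; in:P2
Tick 4: [PARSE:-, VALIDATE:P2(v=11,ok=F), TRANSFORM:-, EMIT:P1(v=0,ok=F)] out:-; in:-
Tick 5: [PARSE:-, VALIDATE:-, TRANSFORM:P2(v=0,ok=F), EMIT:-] out:P1(v=0); in:-
Tick 6: [PARSE:P3(v=9,ok=F), VALIDATE:-, TRANSFORM:-, EMIT:P2(v=0,ok=F)] out:-; in:P3
Tick 7: [PARSE:-, VALIDATE:P3(v=9,ok=F), TRANSFORM:-, EMIT:-] out:P2(v=0); in:-
Tick 8: [PARSE:-, VALIDATE:-, TRANSFORM:P3(v=0,ok=F), EMIT:-] out:-; in:-
Tick 9: [PARSE:P4(v=16,ok=F), VALIDATE:-, TRANSFORM:-, EMIT:P3(v=0,ok=F)] out:-; in:P4
Tick 10: [PARSE:P5(v=2,ok=F), VALIDATE:P4(v=16,ok=T), TRANSFORM:-, EMIT:-] out:P3(v=0); in:P5
Tick 11: [PARSE:P6(v=15,ok=F), VALIDATE:P5(v=2,ok=F), TRANSFORM:P4(v=64,ok=T), EMIT:-] out:-; in:P6
Emitted by tick 11: ['P1', 'P2', 'P3']

Answer: 3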